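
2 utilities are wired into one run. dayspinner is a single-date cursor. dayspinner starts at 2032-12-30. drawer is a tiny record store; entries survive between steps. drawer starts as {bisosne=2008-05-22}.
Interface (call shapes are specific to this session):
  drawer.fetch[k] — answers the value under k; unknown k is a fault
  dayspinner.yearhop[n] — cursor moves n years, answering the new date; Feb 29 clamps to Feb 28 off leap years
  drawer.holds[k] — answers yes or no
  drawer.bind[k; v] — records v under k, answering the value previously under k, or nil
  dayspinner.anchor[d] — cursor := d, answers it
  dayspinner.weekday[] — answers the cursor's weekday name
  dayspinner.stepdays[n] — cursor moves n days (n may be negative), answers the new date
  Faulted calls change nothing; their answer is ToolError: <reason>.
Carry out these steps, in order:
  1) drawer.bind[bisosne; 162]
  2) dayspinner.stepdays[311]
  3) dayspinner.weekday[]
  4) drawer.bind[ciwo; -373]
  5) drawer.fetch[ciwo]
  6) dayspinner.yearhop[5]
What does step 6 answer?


Answer: 2038-11-06

Derivation:
·→ bind(k='bisosne', v='162')
·← 2008-05-22
·→ stepdays(n='311')
·← 2033-11-06
·→ weekday()
·← Sunday
·→ bind(k='ciwo', v='-373')
·← nil
·→ fetch(k='ciwo')
·← -373
·→ yearhop(n='5')
·← 2038-11-06


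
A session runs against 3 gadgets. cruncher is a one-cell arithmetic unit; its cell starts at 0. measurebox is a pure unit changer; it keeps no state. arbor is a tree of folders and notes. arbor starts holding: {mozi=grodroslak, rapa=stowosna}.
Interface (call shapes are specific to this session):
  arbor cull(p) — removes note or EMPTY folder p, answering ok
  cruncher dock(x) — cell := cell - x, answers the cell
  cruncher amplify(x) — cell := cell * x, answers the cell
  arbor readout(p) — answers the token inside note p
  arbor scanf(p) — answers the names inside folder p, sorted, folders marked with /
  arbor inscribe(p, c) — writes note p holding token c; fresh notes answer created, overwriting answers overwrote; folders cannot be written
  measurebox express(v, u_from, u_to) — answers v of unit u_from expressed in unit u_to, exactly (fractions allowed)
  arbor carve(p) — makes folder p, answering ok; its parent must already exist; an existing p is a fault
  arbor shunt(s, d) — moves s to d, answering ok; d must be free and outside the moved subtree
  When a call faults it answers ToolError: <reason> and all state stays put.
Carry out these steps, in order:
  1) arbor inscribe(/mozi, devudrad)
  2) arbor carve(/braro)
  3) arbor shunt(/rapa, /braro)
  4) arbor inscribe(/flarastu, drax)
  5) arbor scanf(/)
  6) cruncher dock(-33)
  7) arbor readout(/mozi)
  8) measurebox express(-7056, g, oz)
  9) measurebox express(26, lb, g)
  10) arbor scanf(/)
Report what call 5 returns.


% arbor inscribe p=/mozi c=devudrad
:: overwrote
% arbor carve p=/braro
:: ok
% arbor shunt s=/rapa d=/braro
:: ToolError: exists
% arbor inscribe p=/flarastu c=drax
:: created
% arbor scanf p=/
:: [braro/, flarastu, mozi, rapa]
% cruncher dock x=-33
:: 33
% arbor readout p=/mozi
:: devudrad
% measurebox express v=-7056 u_from=g u_to=oz
:: -1612800000/6479891
% measurebox express v=26 u_from=lb u_to=g
:: 589670081/50000
% arbor scanf p=/
:: [braro/, flarastu, mozi, rapa]

Answer: [braro/, flarastu, mozi, rapa]


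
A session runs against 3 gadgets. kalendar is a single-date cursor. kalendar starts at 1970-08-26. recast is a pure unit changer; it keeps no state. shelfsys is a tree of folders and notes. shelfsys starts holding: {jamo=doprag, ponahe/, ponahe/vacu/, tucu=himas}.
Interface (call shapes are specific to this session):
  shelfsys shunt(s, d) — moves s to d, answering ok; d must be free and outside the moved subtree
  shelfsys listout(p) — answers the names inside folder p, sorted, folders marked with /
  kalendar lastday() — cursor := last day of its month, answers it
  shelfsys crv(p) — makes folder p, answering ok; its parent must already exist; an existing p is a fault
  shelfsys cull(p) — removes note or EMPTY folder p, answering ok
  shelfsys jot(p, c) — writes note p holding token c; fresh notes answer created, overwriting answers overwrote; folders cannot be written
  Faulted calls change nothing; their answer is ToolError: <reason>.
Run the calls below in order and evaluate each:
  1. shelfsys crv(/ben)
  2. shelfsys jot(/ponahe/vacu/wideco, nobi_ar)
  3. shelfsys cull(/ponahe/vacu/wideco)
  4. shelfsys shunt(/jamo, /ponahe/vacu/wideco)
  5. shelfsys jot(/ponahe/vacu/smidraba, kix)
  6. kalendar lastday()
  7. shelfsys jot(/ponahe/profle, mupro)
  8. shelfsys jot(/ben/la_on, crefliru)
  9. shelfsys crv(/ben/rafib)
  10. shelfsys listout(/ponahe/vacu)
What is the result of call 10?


Answer: [smidraba, wideco]

Derivation:
I run shelfsys crv with p→/ben, yielding ok.
Invoking shelfsys jot with p→/ponahe/vacu/wideco, c→nobi_ar, and get created.
I call shelfsys cull with p→/ponahe/vacu/wideco, and see ok.
Next I call shelfsys shunt with s→/jamo, d→/ponahe/vacu/wideco: ok.
I call shelfsys jot with p→/ponahe/vacu/smidraba, c→kix, yielding created.
Calling kalendar lastday, → 1970-08-31.
I try shelfsys jot with p→/ponahe/profle, c→mupro, which returns created.
Now I run shelfsys jot with p→/ben/la_on, c→crefliru, yielding created.
I run shelfsys crv with p→/ben/rafib, giving ok.
Calling shelfsys listout with p→/ponahe/vacu, and get [smidraba, wideco].


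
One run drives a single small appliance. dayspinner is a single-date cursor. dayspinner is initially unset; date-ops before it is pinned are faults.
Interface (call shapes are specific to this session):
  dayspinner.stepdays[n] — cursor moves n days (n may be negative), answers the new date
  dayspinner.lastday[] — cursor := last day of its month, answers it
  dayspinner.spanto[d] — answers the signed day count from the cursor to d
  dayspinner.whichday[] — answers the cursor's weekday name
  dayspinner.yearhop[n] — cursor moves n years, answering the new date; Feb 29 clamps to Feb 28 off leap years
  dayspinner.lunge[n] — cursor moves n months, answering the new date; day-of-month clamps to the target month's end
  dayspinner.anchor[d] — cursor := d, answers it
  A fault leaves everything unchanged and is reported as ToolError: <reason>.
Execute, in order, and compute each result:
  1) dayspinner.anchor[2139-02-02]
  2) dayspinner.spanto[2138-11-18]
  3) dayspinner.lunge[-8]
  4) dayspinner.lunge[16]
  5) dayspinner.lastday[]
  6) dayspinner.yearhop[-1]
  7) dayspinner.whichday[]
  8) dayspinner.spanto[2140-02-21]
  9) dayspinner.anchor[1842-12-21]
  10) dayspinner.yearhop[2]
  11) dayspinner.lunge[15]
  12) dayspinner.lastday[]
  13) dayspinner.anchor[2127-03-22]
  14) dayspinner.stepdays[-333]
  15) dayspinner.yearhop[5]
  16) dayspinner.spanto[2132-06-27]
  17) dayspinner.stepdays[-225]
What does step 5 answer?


>> anchor(d=2139-02-02)
<< 2139-02-02
>> spanto(d=2138-11-18)
<< -76
>> lunge(n=-8)
<< 2138-06-02
>> lunge(n=16)
<< 2139-10-02
>> lastday()
<< 2139-10-31
>> yearhop(n=-1)
<< 2138-10-31
>> whichday()
<< Friday
>> spanto(d=2140-02-21)
<< 478
>> anchor(d=1842-12-21)
<< 1842-12-21
>> yearhop(n=2)
<< 1844-12-21
>> lunge(n=15)
<< 1846-03-21
>> lastday()
<< 1846-03-31
>> anchor(d=2127-03-22)
<< 2127-03-22
>> stepdays(n=-333)
<< 2126-04-23
>> yearhop(n=5)
<< 2131-04-23
>> spanto(d=2132-06-27)
<< 431
>> stepdays(n=-225)
<< 2130-09-10

Answer: 2139-10-31


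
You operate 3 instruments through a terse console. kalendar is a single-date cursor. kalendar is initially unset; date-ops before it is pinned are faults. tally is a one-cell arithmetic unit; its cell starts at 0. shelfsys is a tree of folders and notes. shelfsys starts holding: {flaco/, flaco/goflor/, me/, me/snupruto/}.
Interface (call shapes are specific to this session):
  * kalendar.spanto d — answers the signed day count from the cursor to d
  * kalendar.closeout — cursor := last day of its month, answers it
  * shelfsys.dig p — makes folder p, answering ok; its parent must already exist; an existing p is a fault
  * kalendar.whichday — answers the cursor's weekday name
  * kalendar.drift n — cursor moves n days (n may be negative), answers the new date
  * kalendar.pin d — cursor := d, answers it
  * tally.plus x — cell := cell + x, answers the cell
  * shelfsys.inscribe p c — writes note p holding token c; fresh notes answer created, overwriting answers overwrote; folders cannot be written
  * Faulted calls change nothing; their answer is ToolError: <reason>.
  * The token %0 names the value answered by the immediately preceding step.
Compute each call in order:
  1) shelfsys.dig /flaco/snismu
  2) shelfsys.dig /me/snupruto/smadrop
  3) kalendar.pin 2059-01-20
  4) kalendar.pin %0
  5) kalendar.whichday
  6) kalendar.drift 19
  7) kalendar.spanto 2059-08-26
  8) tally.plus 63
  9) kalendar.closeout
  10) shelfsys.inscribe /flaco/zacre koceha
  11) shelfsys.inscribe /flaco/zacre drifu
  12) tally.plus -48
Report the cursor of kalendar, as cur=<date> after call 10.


Answer: cur=2059-02-28

Derivation:
-- 1. shelfsys.dig(p='/flaco/snismu') ~> ok
-- 2. shelfsys.dig(p='/me/snupruto/smadrop') ~> ok
-- 3. kalendar.pin(d='2059-01-20') ~> 2059-01-20
-- 4. kalendar.pin(d='%0') ~> 2059-01-20
-- 5. kalendar.whichday() ~> Monday
-- 6. kalendar.drift(n='19') ~> 2059-02-08
-- 7. kalendar.spanto(d='2059-08-26') ~> 199
-- 8. tally.plus(x='63') ~> 63
-- 9. kalendar.closeout() ~> 2059-02-28
-- 10. shelfsys.inscribe(p='/flaco/zacre', c='koceha') ~> created
-- 11. shelfsys.inscribe(p='/flaco/zacre', c='drifu') ~> overwrote
-- 12. tally.plus(x='-48') ~> 15


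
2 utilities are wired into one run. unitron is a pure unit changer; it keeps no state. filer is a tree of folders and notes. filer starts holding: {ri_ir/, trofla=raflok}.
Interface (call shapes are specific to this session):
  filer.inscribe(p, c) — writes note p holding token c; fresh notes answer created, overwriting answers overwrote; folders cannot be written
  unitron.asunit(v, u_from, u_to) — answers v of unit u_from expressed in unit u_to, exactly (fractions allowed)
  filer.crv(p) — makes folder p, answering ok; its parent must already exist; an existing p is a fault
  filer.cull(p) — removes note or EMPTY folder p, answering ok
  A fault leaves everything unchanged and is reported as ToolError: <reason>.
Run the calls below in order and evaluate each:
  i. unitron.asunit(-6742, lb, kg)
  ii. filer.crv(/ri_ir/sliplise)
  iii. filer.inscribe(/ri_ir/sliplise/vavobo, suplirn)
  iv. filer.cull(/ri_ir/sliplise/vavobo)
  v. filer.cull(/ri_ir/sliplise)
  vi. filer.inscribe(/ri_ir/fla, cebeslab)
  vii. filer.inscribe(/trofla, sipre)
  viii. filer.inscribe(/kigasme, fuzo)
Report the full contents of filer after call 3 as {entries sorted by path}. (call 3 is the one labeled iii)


I use unitron.asunit on v='-6742', u_from='lb', u_to='kg', giving -152905987927/50000000.
Now I run filer.crv on p='/ri_ir/sliplise', and observe ok.
I try filer.inscribe on p='/ri_ir/sliplise/vavobo', c='suplirn': created.
I call filer.cull on p='/ri_ir/sliplise/vavobo', — result: ok.
I call filer.cull on p='/ri_ir/sliplise', and see ok.
I call filer.inscribe on p='/ri_ir/fla', c='cebeslab', giving created.
I invoke filer.inscribe on p='/trofla', c='sipre', yielding overwrote.
I use filer.inscribe on p='/kigasme', c='fuzo', giving created.

Answer: {ri_ir/, ri_ir/sliplise/, ri_ir/sliplise/vavobo=suplirn, trofla=raflok}


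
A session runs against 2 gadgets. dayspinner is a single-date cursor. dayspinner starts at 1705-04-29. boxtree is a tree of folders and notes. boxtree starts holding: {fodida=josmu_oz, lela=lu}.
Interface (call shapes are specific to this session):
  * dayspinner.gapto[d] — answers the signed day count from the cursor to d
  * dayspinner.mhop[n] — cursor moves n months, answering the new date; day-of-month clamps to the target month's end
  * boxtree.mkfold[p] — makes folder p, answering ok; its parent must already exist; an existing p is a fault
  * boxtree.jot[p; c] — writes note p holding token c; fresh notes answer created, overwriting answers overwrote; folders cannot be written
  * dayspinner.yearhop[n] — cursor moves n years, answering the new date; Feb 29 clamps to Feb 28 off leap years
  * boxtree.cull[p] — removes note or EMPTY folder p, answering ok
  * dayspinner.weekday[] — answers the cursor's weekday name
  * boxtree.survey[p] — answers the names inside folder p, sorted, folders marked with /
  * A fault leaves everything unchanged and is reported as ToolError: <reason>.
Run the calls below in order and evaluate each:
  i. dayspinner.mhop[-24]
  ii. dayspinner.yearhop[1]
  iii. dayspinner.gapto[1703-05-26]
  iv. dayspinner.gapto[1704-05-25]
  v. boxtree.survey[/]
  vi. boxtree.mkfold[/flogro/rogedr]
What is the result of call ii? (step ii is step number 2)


Using dayspinner.mhop(n='-24'), yielding 1703-04-29.
Using dayspinner.yearhop(n='1'), yielding 1704-04-29.
I try dayspinner.gapto(d='1703-05-26'), and see -339.
Calling dayspinner.gapto(d='1704-05-25'), and observe 26.
I use boxtree.survey(p='/'), which returns [fodida, lela].
Then boxtree.mkfold(p='/flogro/rogedr'), giving ToolError: no parent.

Answer: 1704-04-29


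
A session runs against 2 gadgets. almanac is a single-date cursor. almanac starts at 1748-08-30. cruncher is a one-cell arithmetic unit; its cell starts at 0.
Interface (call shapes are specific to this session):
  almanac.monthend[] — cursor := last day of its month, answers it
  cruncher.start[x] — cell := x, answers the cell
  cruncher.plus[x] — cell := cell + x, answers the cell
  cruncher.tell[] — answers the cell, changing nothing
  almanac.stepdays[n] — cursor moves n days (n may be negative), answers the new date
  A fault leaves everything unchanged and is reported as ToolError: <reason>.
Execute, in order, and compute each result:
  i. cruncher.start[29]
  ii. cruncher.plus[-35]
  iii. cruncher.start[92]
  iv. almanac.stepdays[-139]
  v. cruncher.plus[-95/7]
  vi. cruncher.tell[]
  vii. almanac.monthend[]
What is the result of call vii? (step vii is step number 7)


Do: cruncher.start[x: 29]
See: 29
Do: cruncher.plus[x: -35]
See: -6
Do: cruncher.start[x: 92]
See: 92
Do: almanac.stepdays[n: -139]
See: 1748-04-13
Do: cruncher.plus[x: -95/7]
See: 549/7
Do: cruncher.tell[]
See: 549/7
Do: almanac.monthend[]
See: 1748-04-30

Answer: 1748-04-30


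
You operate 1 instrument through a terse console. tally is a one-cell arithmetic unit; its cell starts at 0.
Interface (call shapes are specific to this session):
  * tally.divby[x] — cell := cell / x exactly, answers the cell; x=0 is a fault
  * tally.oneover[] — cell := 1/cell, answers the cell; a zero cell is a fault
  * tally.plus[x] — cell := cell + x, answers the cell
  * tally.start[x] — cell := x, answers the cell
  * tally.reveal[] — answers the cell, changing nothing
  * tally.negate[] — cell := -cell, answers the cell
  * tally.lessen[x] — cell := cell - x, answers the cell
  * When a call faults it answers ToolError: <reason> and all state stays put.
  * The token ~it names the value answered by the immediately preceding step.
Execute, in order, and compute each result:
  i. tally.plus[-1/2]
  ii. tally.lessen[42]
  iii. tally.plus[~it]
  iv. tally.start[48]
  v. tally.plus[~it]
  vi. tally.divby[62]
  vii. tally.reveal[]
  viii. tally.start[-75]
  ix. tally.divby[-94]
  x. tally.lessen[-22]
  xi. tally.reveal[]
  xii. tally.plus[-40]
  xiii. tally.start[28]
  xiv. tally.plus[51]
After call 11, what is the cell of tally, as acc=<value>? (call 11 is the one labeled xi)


-- tally.plus(x=-1/2) ~> -1/2
-- tally.lessen(x=42) ~> -85/2
-- tally.plus(x=~it) ~> -85
-- tally.start(x=48) ~> 48
-- tally.plus(x=~it) ~> 96
-- tally.divby(x=62) ~> 48/31
-- tally.reveal() ~> 48/31
-- tally.start(x=-75) ~> -75
-- tally.divby(x=-94) ~> 75/94
-- tally.lessen(x=-22) ~> 2143/94
-- tally.reveal() ~> 2143/94
-- tally.plus(x=-40) ~> -1617/94
-- tally.start(x=28) ~> 28
-- tally.plus(x=51) ~> 79

Answer: acc=2143/94


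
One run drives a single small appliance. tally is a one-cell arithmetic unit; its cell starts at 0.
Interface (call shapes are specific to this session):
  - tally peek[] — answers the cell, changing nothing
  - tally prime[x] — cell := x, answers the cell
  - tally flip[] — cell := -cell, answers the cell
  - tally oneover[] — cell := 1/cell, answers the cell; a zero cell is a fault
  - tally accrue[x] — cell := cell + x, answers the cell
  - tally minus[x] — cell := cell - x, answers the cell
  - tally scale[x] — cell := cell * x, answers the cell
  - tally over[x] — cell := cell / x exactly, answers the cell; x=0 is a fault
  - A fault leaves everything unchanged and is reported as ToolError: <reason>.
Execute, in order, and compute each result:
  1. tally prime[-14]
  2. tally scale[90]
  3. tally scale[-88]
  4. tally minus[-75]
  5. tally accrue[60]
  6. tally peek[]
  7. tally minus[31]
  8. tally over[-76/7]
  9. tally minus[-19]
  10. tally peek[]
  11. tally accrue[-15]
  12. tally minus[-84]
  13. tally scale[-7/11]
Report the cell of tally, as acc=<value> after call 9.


Answer: acc=-193861/19

Derivation:
% 1. tally prime(x=-14) ~> -14
% 2. tally scale(x=90) ~> -1260
% 3. tally scale(x=-88) ~> 110880
% 4. tally minus(x=-75) ~> 110955
% 5. tally accrue(x=60) ~> 111015
% 6. tally peek() ~> 111015
% 7. tally minus(x=31) ~> 110984
% 8. tally over(x=-76/7) ~> -194222/19
% 9. tally minus(x=-19) ~> -193861/19
% 10. tally peek() ~> -193861/19
% 11. tally accrue(x=-15) ~> -194146/19
% 12. tally minus(x=-84) ~> -192550/19
% 13. tally scale(x=-7/11) ~> 1347850/209


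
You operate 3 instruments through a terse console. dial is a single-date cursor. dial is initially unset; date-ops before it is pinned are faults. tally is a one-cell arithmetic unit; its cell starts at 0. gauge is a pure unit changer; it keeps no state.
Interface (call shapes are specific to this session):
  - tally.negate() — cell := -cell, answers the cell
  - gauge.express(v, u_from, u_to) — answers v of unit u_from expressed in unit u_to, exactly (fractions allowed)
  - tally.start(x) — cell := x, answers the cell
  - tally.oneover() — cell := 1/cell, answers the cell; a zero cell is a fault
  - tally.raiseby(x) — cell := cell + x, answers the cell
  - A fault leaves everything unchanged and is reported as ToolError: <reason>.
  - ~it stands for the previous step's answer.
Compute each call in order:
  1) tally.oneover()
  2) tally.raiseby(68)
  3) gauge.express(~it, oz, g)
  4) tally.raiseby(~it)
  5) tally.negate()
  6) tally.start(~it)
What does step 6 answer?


Answer: -798307029/400000

Derivation:
>> tally.oneover()
<< ToolError: reciprocal of zero
>> tally.raiseby(68)
<< 68
>> gauge.express(~it, oz, g)
<< 771107029/400000
>> tally.raiseby(~it)
<< 798307029/400000
>> tally.negate()
<< -798307029/400000
>> tally.start(~it)
<< -798307029/400000


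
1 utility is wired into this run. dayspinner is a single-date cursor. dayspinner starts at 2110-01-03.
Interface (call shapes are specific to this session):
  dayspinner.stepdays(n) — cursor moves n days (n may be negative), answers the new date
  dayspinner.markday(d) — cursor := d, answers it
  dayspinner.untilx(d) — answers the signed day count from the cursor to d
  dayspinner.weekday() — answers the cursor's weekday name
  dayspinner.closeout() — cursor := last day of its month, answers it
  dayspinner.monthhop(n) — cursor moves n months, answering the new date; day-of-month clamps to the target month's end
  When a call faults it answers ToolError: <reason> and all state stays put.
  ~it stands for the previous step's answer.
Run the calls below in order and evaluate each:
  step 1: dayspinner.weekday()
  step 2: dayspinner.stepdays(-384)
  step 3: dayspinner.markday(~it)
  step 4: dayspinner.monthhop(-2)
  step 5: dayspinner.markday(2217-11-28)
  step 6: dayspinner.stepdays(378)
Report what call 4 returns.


Answer: 2108-10-15

Derivation:
;; dayspinner.weekday() => Friday
;; dayspinner.stepdays(-384) => 2108-12-15
;; dayspinner.markday(~it) => 2108-12-15
;; dayspinner.monthhop(-2) => 2108-10-15
;; dayspinner.markday(2217-11-28) => 2217-11-28
;; dayspinner.stepdays(378) => 2218-12-11


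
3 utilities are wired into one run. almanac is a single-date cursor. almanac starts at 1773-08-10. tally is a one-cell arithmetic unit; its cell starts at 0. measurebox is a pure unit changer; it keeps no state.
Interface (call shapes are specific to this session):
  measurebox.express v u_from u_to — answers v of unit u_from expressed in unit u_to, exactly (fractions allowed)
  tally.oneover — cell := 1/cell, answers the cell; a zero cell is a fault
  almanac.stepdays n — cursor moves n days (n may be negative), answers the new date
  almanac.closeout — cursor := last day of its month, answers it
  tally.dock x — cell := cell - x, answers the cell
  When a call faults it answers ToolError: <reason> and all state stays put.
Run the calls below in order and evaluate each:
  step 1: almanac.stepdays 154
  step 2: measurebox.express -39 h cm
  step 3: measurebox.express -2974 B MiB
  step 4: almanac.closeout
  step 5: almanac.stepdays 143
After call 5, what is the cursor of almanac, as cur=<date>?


>>> almanac.stepdays n=154
:: 1774-01-11
>>> measurebox.express v=-39 u_from=h u_to=cm
:: ToolError: incompatible units
>>> measurebox.express v=-2974 u_from=B u_to=MiB
:: -1487/524288
>>> almanac.closeout
:: 1774-01-31
>>> almanac.stepdays n=143
:: 1774-06-23

Answer: cur=1774-06-23


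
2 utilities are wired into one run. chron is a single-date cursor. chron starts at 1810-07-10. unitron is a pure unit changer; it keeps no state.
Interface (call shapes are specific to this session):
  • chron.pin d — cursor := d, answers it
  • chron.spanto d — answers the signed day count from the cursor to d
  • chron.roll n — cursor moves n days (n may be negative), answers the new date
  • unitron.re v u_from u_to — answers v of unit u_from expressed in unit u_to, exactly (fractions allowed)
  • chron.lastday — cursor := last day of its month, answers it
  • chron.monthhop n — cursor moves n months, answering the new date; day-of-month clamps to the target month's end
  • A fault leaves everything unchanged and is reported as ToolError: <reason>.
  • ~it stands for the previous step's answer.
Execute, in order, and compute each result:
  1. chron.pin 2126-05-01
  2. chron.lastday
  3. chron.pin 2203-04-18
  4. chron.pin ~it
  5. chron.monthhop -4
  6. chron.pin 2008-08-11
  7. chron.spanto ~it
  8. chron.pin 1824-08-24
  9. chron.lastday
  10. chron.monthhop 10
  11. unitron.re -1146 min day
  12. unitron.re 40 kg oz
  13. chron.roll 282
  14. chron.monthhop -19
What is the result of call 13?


Answer: 1826-04-08

Derivation:
-> chron.pin(d: 2126-05-01)
<- 2126-05-01
-> chron.lastday()
<- 2126-05-31
-> chron.pin(d: 2203-04-18)
<- 2203-04-18
-> chron.pin(d: ~it)
<- 2203-04-18
-> chron.monthhop(n: -4)
<- 2202-12-18
-> chron.pin(d: 2008-08-11)
<- 2008-08-11
-> chron.spanto(d: ~it)
<- 0
-> chron.pin(d: 1824-08-24)
<- 1824-08-24
-> chron.lastday()
<- 1824-08-31
-> chron.monthhop(n: 10)
<- 1825-06-30
-> unitron.re(v: -1146, u_from: min, u_to: day)
<- -191/240
-> unitron.re(v: 40, u_from: kg, u_to: oz)
<- 64000000000/45359237
-> chron.roll(n: 282)
<- 1826-04-08
-> chron.monthhop(n: -19)
<- 1824-09-08


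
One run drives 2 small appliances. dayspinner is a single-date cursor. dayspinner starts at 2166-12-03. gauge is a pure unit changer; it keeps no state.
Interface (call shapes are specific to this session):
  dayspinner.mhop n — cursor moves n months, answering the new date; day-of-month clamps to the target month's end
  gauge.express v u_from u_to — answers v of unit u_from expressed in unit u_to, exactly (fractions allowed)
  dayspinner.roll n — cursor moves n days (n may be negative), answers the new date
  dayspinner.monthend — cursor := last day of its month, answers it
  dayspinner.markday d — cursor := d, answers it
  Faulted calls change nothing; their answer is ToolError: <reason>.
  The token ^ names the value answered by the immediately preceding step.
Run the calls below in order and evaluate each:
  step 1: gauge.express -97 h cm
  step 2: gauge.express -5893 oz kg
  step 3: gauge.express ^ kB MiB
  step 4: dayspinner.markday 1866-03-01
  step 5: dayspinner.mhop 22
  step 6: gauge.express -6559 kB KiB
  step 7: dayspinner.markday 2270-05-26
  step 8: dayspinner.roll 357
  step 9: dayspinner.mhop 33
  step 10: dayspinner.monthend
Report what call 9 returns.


Answer: 2274-02-18

Derivation:
Act: gauge.express[v→-97; u_from→h; u_to→cm]
Obs: ToolError: incompatible units
Act: gauge.express[v→-5893; u_from→oz; u_to→kg]
Obs: -267301983641/1600000000
Act: gauge.express[v→^; u_from→kB; u_to→MiB]
Obs: -267301983641/1677721600000
Act: dayspinner.markday[d→1866-03-01]
Obs: 1866-03-01
Act: dayspinner.mhop[n→22]
Obs: 1868-01-01
Act: gauge.express[v→-6559; u_from→kB; u_to→KiB]
Obs: -819875/128
Act: dayspinner.markday[d→2270-05-26]
Obs: 2270-05-26
Act: dayspinner.roll[n→357]
Obs: 2271-05-18
Act: dayspinner.mhop[n→33]
Obs: 2274-02-18
Act: dayspinner.monthend[]
Obs: 2274-02-28


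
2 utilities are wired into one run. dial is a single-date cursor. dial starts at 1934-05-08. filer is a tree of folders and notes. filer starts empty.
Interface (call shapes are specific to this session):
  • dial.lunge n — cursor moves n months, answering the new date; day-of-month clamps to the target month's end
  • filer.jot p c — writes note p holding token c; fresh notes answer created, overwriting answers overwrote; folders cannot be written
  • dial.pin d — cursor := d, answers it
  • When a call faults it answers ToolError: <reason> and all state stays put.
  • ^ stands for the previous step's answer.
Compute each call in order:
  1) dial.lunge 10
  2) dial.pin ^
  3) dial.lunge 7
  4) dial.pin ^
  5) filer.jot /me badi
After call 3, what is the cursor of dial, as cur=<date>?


·→ lunge(n='10')
·← 1935-03-08
·→ pin(d='^')
·← 1935-03-08
·→ lunge(n='7')
·← 1935-10-08
·→ pin(d='^')
·← 1935-10-08
·→ jot(p='/me', c='badi')
·← created

Answer: cur=1935-10-08


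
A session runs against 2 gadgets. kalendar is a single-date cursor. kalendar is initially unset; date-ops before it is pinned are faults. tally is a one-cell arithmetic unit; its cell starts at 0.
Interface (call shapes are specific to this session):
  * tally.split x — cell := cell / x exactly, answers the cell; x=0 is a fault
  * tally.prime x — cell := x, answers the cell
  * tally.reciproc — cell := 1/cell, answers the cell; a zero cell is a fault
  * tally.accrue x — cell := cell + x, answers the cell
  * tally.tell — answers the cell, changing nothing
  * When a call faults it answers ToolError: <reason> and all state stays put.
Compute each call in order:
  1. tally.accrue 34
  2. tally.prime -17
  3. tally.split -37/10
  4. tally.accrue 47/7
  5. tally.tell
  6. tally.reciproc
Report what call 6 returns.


-> accrue(34)
<- 34
-> prime(-17)
<- -17
-> split(-37/10)
<- 170/37
-> accrue(47/7)
<- 2929/259
-> tell()
<- 2929/259
-> reciproc()
<- 259/2929

Answer: 259/2929


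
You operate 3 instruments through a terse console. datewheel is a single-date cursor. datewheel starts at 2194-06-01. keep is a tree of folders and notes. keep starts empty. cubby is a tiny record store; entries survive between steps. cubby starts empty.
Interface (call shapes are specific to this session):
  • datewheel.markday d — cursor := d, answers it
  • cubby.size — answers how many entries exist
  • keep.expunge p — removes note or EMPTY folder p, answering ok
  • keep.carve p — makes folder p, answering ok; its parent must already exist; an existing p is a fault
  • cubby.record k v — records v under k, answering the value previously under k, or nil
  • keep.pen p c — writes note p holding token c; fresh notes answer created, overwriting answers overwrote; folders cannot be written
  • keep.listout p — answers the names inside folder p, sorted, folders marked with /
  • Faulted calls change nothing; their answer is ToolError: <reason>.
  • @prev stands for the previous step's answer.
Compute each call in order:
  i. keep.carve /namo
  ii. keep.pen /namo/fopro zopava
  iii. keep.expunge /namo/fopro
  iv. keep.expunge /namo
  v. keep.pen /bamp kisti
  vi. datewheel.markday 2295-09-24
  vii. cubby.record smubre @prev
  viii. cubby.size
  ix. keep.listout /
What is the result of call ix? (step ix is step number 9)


Answer: [bamp]

Derivation:
==> keep.carve(p='/namo')
<== ok
==> keep.pen(p='/namo/fopro', c='zopava')
<== created
==> keep.expunge(p='/namo/fopro')
<== ok
==> keep.expunge(p='/namo')
<== ok
==> keep.pen(p='/bamp', c='kisti')
<== created
==> datewheel.markday(d='2295-09-24')
<== 2295-09-24
==> cubby.record(k='smubre', v='@prev')
<== nil
==> cubby.size()
<== 1
==> keep.listout(p='/')
<== [bamp]


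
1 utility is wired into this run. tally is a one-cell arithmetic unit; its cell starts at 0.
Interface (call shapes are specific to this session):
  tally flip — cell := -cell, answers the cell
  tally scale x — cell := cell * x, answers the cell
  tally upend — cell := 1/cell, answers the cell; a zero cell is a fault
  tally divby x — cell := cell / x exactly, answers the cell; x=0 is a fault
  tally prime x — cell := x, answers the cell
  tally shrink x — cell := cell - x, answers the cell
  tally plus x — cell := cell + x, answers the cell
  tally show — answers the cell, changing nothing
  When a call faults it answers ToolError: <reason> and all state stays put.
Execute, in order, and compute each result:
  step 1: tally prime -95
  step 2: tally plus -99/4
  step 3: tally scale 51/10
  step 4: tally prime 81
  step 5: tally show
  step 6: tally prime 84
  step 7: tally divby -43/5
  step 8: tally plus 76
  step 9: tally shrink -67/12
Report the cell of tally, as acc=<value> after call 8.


// 1. tally prime(x='-95') -> -95
// 2. tally plus(x='-99/4') -> -479/4
// 3. tally scale(x='51/10') -> -24429/40
// 4. tally prime(x='81') -> 81
// 5. tally show() -> 81
// 6. tally prime(x='84') -> 84
// 7. tally divby(x='-43/5') -> -420/43
// 8. tally plus(x='76') -> 2848/43
// 9. tally shrink(x='-67/12') -> 37057/516

Answer: acc=2848/43


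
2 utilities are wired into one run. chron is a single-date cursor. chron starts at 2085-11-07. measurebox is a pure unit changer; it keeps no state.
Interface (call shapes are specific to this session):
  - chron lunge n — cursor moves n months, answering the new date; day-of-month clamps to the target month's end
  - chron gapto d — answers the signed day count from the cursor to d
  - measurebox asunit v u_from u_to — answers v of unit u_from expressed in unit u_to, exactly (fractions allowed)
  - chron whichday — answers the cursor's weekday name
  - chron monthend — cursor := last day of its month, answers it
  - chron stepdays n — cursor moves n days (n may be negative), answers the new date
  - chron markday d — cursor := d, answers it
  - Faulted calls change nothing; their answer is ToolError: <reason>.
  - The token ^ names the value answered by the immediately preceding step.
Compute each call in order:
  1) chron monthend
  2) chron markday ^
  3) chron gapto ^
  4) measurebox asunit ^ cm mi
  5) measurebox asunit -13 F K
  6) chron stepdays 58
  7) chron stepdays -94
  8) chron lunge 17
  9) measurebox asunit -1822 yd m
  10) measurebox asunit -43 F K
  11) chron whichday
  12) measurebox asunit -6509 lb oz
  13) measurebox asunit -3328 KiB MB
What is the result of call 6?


Answer: 2086-01-27

Derivation:
CALL chron monthend[]
RET  2085-11-30
CALL chron markday[^]
RET  2085-11-30
CALL chron gapto[^]
RET  0
CALL measurebox asunit[^; cm; mi]
RET  0
CALL measurebox asunit[-13; F; K]
RET  4963/20
CALL chron stepdays[58]
RET  2086-01-27
CALL chron stepdays[-94]
RET  2085-10-25
CALL chron lunge[17]
RET  2087-03-25
CALL measurebox asunit[-1822; yd; m]
RET  -1041273/625
CALL measurebox asunit[-43; F; K]
RET  13889/60
CALL chron whichday[]
RET  Tuesday
CALL measurebox asunit[-6509; lb; oz]
RET  -104144
CALL measurebox asunit[-3328; KiB; MB]
RET  -53248/15625


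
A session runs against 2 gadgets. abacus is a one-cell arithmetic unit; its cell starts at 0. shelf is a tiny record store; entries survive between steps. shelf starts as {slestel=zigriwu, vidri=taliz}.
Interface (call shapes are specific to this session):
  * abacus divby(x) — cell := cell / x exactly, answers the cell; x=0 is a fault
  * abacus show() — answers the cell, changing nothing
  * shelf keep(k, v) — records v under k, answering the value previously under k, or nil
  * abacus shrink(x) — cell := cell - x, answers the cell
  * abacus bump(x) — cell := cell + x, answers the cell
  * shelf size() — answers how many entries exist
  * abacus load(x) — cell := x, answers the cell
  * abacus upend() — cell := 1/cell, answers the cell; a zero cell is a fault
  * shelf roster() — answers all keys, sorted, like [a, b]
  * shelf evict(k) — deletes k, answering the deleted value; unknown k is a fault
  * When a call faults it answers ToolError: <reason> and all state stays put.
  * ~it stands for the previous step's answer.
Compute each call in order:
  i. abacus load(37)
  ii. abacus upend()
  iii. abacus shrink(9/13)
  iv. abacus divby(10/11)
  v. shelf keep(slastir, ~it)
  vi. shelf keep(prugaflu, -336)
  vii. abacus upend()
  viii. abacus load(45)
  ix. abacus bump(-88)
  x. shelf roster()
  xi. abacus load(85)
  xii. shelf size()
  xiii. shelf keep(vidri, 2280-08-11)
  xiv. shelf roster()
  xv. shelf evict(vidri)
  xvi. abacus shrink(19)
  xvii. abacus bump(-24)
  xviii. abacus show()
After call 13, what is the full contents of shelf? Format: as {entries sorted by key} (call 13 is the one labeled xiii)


Answer: {prugaflu=-336, slastir=-352/481, slestel=zigriwu, vidri=2280-08-11}

Derivation:
;; abacus load(x: 37) ~> 37
;; abacus upend() ~> 1/37
;; abacus shrink(x: 9/13) ~> -320/481
;; abacus divby(x: 10/11) ~> -352/481
;; shelf keep(k: slastir, v: ~it) ~> nil
;; shelf keep(k: prugaflu, v: -336) ~> nil
;; abacus upend() ~> -481/352
;; abacus load(x: 45) ~> 45
;; abacus bump(x: -88) ~> -43
;; shelf roster() ~> [prugaflu, slastir, slestel, vidri]
;; abacus load(x: 85) ~> 85
;; shelf size() ~> 4
;; shelf keep(k: vidri, v: 2280-08-11) ~> taliz
;; shelf roster() ~> [prugaflu, slastir, slestel, vidri]
;; shelf evict(k: vidri) ~> 2280-08-11
;; abacus shrink(x: 19) ~> 66
;; abacus bump(x: -24) ~> 42
;; abacus show() ~> 42


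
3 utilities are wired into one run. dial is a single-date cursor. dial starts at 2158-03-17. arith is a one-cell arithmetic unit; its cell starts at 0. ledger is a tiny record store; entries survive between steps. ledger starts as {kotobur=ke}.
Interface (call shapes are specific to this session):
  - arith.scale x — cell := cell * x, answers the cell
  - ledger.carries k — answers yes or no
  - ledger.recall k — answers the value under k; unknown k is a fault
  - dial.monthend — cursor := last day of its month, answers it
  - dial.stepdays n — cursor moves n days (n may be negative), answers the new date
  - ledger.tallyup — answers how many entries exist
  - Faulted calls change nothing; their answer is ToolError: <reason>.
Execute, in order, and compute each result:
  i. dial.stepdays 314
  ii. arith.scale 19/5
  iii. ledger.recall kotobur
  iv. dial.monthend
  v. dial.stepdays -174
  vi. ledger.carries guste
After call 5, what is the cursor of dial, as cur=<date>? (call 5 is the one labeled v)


Answer: cur=2158-08-10

Derivation:
-- stepdays(314) == 2159-01-25
-- scale(19/5) == 0
-- recall(kotobur) == ke
-- monthend() == 2159-01-31
-- stepdays(-174) == 2158-08-10
-- carries(guste) == no


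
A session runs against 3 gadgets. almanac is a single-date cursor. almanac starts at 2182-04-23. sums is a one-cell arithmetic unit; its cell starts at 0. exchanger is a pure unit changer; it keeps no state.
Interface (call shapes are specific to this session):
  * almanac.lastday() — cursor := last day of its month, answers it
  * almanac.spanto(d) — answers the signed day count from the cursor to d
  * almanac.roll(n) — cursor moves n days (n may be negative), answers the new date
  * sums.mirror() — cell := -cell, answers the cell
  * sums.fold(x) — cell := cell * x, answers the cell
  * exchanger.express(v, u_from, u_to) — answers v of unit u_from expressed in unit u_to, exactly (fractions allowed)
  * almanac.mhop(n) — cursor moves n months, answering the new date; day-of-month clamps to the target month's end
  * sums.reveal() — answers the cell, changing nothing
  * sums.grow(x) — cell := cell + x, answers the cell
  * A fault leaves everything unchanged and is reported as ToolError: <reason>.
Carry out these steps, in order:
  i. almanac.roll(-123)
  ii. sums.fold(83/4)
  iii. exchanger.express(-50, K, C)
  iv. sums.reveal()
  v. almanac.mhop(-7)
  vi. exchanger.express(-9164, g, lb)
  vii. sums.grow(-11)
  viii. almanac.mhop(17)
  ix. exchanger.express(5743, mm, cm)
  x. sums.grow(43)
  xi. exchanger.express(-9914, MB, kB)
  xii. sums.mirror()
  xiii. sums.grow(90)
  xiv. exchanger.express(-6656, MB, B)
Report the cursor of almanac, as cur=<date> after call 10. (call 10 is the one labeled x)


Answer: cur=2182-10-21

Derivation:
~$ roll n=-123
= 2181-12-21
~$ fold x=83/4
= 0
~$ express v=-50 u_from=K u_to=C
= -6463/20
~$ reveal
= 0
~$ mhop n=-7
= 2181-05-21
~$ express v=-9164 u_from=g u_to=lb
= -916400000/45359237
~$ grow x=-11
= -11
~$ mhop n=17
= 2182-10-21
~$ express v=5743 u_from=mm u_to=cm
= 5743/10
~$ grow x=43
= 32
~$ express v=-9914 u_from=MB u_to=kB
= -9914000
~$ mirror
= -32
~$ grow x=90
= 58
~$ express v=-6656 u_from=MB u_to=B
= -6656000000


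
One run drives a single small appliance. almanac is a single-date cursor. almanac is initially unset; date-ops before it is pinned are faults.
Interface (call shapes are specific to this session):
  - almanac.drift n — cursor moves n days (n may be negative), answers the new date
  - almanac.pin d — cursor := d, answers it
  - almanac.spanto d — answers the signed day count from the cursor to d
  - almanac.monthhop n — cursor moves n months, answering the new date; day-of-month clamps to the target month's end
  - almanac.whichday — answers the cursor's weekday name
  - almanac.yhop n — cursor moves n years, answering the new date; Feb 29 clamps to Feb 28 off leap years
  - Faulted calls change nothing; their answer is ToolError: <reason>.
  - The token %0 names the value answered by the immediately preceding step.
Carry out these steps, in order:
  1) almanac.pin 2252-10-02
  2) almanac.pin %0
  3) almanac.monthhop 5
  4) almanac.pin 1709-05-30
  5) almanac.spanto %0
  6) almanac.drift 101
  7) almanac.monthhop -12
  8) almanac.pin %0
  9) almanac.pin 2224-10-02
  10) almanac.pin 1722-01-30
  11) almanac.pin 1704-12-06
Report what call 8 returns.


! 1. almanac.pin(d='2252-10-02') == 2252-10-02
! 2. almanac.pin(d='%0') == 2252-10-02
! 3. almanac.monthhop(n='5') == 2253-03-02
! 4. almanac.pin(d='1709-05-30') == 1709-05-30
! 5. almanac.spanto(d='%0') == 0
! 6. almanac.drift(n='101') == 1709-09-08
! 7. almanac.monthhop(n='-12') == 1708-09-08
! 8. almanac.pin(d='%0') == 1708-09-08
! 9. almanac.pin(d='2224-10-02') == 2224-10-02
! 10. almanac.pin(d='1722-01-30') == 1722-01-30
! 11. almanac.pin(d='1704-12-06') == 1704-12-06

Answer: 1708-09-08


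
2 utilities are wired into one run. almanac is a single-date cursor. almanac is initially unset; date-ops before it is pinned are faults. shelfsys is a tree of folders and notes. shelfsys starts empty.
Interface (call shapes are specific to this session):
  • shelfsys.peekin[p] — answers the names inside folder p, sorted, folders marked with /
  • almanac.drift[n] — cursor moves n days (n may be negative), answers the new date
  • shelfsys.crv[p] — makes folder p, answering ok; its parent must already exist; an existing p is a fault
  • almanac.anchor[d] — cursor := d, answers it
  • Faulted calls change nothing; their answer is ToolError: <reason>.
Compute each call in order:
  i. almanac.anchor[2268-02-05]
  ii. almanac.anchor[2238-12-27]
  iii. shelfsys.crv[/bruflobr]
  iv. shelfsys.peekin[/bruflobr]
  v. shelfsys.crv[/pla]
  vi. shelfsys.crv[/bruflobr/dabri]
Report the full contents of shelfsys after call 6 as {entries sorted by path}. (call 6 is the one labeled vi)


>>> anchor 2268-02-05
= 2268-02-05
>>> anchor 2238-12-27
= 2238-12-27
>>> crv /bruflobr
= ok
>>> peekin /bruflobr
= []
>>> crv /pla
= ok
>>> crv /bruflobr/dabri
= ok

Answer: {bruflobr/, bruflobr/dabri/, pla/}
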